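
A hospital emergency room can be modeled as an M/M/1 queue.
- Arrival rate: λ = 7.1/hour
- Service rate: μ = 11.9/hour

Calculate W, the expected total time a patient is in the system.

First, compute utilization: ρ = λ/μ = 7.1/11.9 = 0.5966
For M/M/1: W = 1/(μ-λ)
W = 1/(11.9-7.1) = 1/4.80
W = 0.2083 hours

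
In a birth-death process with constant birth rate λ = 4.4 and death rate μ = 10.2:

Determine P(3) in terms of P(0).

For constant rates: P(n)/P(0) = (λ/μ)^n
P(3)/P(0) = (4.4/10.2)^3 = 0.43137^3 = 0.08027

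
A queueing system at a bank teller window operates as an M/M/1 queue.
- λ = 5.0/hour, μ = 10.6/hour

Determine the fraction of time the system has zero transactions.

ρ = λ/μ = 5.0/10.6 = 0.4717
P(0) = 1 - ρ = 1 - 0.4717 = 0.5283
The server is idle 52.83% of the time.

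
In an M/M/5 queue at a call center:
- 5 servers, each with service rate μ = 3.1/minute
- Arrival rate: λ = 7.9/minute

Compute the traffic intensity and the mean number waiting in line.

Traffic intensity: ρ = λ/(cμ) = 7.9/(5×3.1) = 0.5097
Since ρ = 0.5097 < 1, system is stable.
Offered load a = λ/μ = cρ = 7.9/3.1 = 2.5484
P₀ = [ Σₙ₌₀^4 aⁿ/n! + a^5/(5!(1-ρ)) ]⁻¹
Σ = a^0/0! + a^1/1! + a^2/2! + a^3/3! + a^4/4! = 1.00000 + 2.54839 + 3.24714 + 2.75832 + 1.75732 = 11.3112
a^5/(5!(1-ρ)) = 107.4798/(120 × 0.49032) = 1.8267
P₀ = 1/(11.3112 + 1.8267) = 0.07612
Lq = P₀·a^5·ρ / (5!(1-ρ)²) = 0.076116 × 107.4798 × 0.50968 / (120 × 0.24042) = 0.1445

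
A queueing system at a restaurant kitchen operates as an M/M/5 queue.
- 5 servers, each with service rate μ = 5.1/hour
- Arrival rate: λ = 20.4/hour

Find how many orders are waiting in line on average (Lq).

Traffic intensity: ρ = λ/(cμ) = 20.4/(5×5.1) = 0.8000
Since ρ = 0.8000 < 1, system is stable.
Offered load a = λ/μ = cρ = 20.4/5.1 = 4.0000
P₀ = [ Σₙ₌₀^4 aⁿ/n! + a^5/(5!(1-ρ)) ]⁻¹
Σ = a^0/0! + a^1/1! + a^2/2! + a^3/3! + a^4/4! = 1.000000 + 4.000000 + 8.000000 + 10.66667 + 10.66667 = 34.3333
a^5/(5!(1-ρ)) = 1024.0000/(120 × 0.2000) = 42.6667
P₀ = 1/(34.3333 + 42.6667) = 0.01299
Lq = P₀·a^5·ρ / (5!(1-ρ)²) = 0.012987013 × 1024.0000 × 0.80000000 / (120 × 0.040000000) = 2.2165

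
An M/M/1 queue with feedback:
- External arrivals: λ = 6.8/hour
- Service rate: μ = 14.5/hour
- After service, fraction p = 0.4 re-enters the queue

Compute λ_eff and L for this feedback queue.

Effective arrival rate: λ_eff = λ/(1-p) = 6.8/(1-0.4) = 6.8/0.60 = 11.33333
ρ = λ_eff/μ = 11.33333/14.5 = 0.781609
L = ρ/(1-ρ) = 0.781609/(1-0.781609) = 3.5789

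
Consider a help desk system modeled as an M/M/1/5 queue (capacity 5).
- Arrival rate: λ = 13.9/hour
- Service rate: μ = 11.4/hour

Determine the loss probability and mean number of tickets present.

ρ = λ/μ = 13.9/11.4 = 1.2193
P₀ = (1-ρ)/(1-ρ^(K+1)) = (1-1.2193)/(1-1.2193^6) = -0.2193/-2.2860 = 0.09593
P_K = P₀×ρ^K = 0.09593 × 1.2193^5 = 0.09593 × 2.6950 = 0.2585
Blocking probability P_5 = 0.2585 (25.85%)
L = ρ[1 - (K+1)ρ^K + Kρ^(K+1)] / [(1-ρ)(1-ρ^(K+1))]
L = 1.2193 × (1 - 6×2.6949634 + 5×3.2859689) / ((1 - 1.2193) × (1 - 3.2859689)) = 3.0647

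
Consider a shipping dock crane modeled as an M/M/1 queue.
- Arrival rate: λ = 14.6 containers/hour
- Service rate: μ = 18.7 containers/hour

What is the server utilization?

Server utilization: ρ = λ/μ
ρ = 14.6/18.7 = 0.7807
The server is busy 78.07% of the time.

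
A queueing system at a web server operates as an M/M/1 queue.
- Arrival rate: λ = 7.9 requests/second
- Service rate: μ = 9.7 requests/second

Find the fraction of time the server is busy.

Server utilization: ρ = λ/μ
ρ = 7.9/9.7 = 0.8144
The server is busy 81.44% of the time.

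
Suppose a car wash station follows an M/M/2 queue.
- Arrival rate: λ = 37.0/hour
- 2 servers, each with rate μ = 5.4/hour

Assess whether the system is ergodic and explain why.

Stability requires ρ = λ/(cμ) < 1
ρ = 37.0/(2 × 5.4) = 37.0/10.80 = 3.4259
Since 3.4259 ≥ 1, the system is UNSTABLE.
Need c > λ/μ = 37.0/5.4 = 6.85.
Minimum servers needed: c = 7.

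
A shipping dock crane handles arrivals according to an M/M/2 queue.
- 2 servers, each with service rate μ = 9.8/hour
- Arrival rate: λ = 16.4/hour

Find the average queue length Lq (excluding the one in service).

Traffic intensity: ρ = λ/(cμ) = 16.4/(2×9.8) = 0.8367
Since ρ = 0.8367 < 1, system is stable.
Offered load a = λ/μ = cρ = 16.4/9.8 = 1.6735
P₀ = [ Σₙ₌₀^1 aⁿ/n! + a^2/(2!(1-ρ)) ]⁻¹
Σ = a^0/0! + a^1/1! = 1.0000 + 1.6735 = 2.6735
a^2/(2!(1-ρ)) = 2.80050/(2 × 0.163265) = 8.5765
P₀ = 1/(2.6735 + 8.5765) = 0.08889
Lq = P₀·a^2·ρ / (2!(1-ρ)²) = 0.0888889 × 2.80050 × 0.836735 / (2 × 0.0266556) = 3.9071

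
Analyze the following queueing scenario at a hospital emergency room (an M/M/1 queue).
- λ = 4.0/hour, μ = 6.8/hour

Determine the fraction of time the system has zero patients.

ρ = λ/μ = 4.0/6.8 = 0.5882
P(0) = 1 - ρ = 1 - 0.5882 = 0.4118
The server is idle 41.18% of the time.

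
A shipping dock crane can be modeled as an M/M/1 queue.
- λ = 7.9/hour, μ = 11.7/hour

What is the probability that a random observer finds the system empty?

ρ = λ/μ = 7.9/11.7 = 0.6752
P(0) = 1 - ρ = 1 - 0.6752 = 0.3248
The server is idle 32.48% of the time.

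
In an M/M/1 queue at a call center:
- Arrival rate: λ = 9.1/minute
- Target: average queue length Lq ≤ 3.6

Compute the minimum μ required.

For M/M/1: Lq = λ²/(μ(μ-λ))
Need Lq ≤ 3.6, i.e. μ(μ-λ) ≥ λ²/3.6
μ² - 9.1μ - 82.81/3.6 ≥ 0  →  μ² - 9.1μ - 23.00278 ≥ 0
Quadratic formula (positive root): μ = [λ + √(λ² + 4×23.00278)]/2
Discriminant: 82.81 + 4×23.00278 = 174.8211, √174.8211 = 13.2220
μ ≥ (9.1 + 13.2220)/2 = 11.1610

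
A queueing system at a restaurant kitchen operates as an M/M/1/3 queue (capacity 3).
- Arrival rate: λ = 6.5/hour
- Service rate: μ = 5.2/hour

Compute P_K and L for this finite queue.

ρ = λ/μ = 6.5/5.2 = 1.2500
P₀ = (1-ρ)/(1-ρ^(K+1)) = (1-1.2500)/(1-1.2500^4) = -0.2500/-1.4414 = 0.1734
P_K = P₀×ρ^K = 0.173442 × 1.2500^3 = 0.173442 × 1.95312 = 0.3388
Blocking probability P_3 = 0.3388 (33.88%)
L = ρ[1 - (K+1)ρ^K + Kρ^(K+1)] / [(1-ρ)(1-ρ^(K+1))]
L = 1.2500 × (1 - 4×1.953125 + 3×2.441406) / ((1 - 1.2500) × (1 - 2.441406)) = 1.7751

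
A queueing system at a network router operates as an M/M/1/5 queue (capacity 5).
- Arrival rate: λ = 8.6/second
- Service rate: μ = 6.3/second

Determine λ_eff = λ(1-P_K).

ρ = λ/μ = 8.6/6.3 = 1.36508
P₀ = (1-ρ)/(1-ρ^(K+1)) = (1-1.36508)/(1-1.36508^6) = -0.36508/-5.4707 = 0.06673
P_K = P₀×ρ^K = 0.06673 × 1.36508^5 = 0.06673 × 4.7401 = 0.3163
λ_eff = λ(1-P_K) = 8.6 × (1 - 0.31633) = 8.6 × 0.68367 = 5.8796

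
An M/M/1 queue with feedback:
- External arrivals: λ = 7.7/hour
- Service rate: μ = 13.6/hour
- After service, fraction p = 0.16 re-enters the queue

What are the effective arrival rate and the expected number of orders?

Effective arrival rate: λ_eff = λ/(1-p) = 7.7/(1-0.16) = 7.7/0.84 = 9.1667
ρ = λ_eff/μ = 9.1667/13.6 = 0.67402
L = ρ/(1-ρ) = 0.67402/(1-0.67402) = 2.0677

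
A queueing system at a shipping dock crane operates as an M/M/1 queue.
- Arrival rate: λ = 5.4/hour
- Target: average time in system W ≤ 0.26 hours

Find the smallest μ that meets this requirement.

For M/M/1: W = 1/(μ-λ)
Need W ≤ 0.26, so 1/(μ-λ) ≤ 0.26
μ - λ ≥ 1/0.26 = 3.8462
μ ≥ 5.4 + 3.8462 = 9.2462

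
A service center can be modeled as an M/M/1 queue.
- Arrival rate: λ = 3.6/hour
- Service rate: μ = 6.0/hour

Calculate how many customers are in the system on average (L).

ρ = λ/μ = 3.6/6.0 = 0.6000
For M/M/1: L = λ/(μ-λ)
L = 3.6/(6.0-3.6) = 3.6/2.40
L = 1.5000 customers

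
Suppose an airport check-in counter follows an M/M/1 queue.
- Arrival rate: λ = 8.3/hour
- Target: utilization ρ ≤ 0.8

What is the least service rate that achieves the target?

ρ = λ/μ, so μ = λ/ρ
μ ≥ 8.3/0.8 = 10.3750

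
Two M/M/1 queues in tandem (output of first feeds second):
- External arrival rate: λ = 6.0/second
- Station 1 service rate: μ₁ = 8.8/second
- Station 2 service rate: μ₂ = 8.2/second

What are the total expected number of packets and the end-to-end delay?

By Jackson's theorem, each station behaves as independent M/M/1.
Station 1: ρ₁ = 6.0/8.8 = 0.6818, L₁ = ρ₁/(1-ρ₁) = λ/(μ₁-λ) = 6.0/2.80 = 2.14286
Station 2: ρ₂ = 6.0/8.2 = 0.7317, L₂ = ρ₂/(1-ρ₂) = λ/(μ₂-λ) = 6.0/2.20 = 2.72727
Total: L = L₁ + L₂ = 2.14286 + 2.72727 = 4.8701
W = L/λ = 4.8701/6.0 = 0.8117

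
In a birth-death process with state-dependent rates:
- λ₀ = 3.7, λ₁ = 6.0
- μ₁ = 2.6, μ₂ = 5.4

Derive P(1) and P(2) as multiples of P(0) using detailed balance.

Balance equations:
State 0: λ₀P₀ = μ₁P₁ → P₁ = (λ₀/μ₁)P₀ = (3.7/2.6)P₀ = 1.4231P₀
State 1: P₂ = (λ₀λ₁)/(μ₁μ₂)P₀ = (3.7×6.0)/(2.6×5.4)P₀ = 1.5812P₀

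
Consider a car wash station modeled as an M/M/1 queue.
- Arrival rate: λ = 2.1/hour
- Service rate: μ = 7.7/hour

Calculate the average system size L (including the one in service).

ρ = λ/μ = 2.1/7.7 = 0.2727
For M/M/1: L = λ/(μ-λ)
L = 2.1/(7.7-2.1) = 2.1/5.60
L = 0.3750 cars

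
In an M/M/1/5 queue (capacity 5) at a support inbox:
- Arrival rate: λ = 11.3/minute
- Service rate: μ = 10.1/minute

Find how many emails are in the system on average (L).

ρ = λ/μ = 11.3/10.1 = 1.1188
P₀ = (1-ρ)/(1-ρ^(K+1)) = (1-1.1188)/(1-1.1188^6) = -0.1188/-0.9612 = 0.1236
P_K = P₀×ρ^K = 0.1236 × 1.1188^5 = 0.1236 × 1.7529 = 0.2167
L = ρ[1 - (K+1)ρ^K + Kρ^(K+1)] / [(1-ρ)(1-ρ^(K+1))]
L = 1.1188 × (1 - 6×1.752921 + 5×1.961168) / ((1 - 1.1188) × (1 - 1.961168)) = 2.8249 emails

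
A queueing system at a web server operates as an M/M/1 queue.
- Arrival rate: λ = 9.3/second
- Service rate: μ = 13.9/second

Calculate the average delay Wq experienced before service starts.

First, compute utilization: ρ = λ/μ = 9.3/13.9 = 0.6691
For M/M/1: Wq = λ/(μ(μ-λ))
Wq = 9.3/(13.9 × (13.9-9.3))
Wq = 9.3/(13.9 × 4.60)
Wq = 0.1454 seconds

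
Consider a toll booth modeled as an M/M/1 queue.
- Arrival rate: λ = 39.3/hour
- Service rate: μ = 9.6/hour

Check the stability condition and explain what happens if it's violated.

Stability requires ρ = λ/(cμ) < 1
ρ = 39.3/(1 × 9.6) = 39.3/9.60 = 4.0938
Since 4.0938 ≥ 1, the system is UNSTABLE.
Queue grows without bound. Need μ > λ = 39.3.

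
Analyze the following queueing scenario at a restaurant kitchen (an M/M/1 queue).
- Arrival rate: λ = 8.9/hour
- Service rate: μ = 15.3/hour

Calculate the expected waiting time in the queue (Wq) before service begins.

First, compute utilization: ρ = λ/μ = 8.9/15.3 = 0.5817
For M/M/1: Wq = λ/(μ(μ-λ))
Wq = 8.9/(15.3 × (15.3-8.9))
Wq = 8.9/(15.3 × 6.40)
Wq = 0.09089 hours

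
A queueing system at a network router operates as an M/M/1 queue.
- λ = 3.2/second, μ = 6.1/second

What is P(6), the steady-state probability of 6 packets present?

ρ = λ/μ = 3.2/6.1 = 0.52459
P(n) = (1-ρ)ρⁿ
P(6) = (1-0.52459) × 0.52459^6
P(6) = 0.47541 × 0.020841
P(6) = 0.009908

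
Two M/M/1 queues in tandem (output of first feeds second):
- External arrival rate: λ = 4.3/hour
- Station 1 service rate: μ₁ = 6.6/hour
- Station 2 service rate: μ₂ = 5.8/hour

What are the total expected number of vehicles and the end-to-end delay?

By Jackson's theorem, each station behaves as independent M/M/1.
Station 1: ρ₁ = 4.3/6.6 = 0.6515, L₁ = ρ₁/(1-ρ₁) = λ/(μ₁-λ) = 4.3/2.30 = 1.86957
Station 2: ρ₂ = 4.3/5.8 = 0.7414, L₂ = ρ₂/(1-ρ₂) = λ/(μ₂-λ) = 4.3/1.50 = 2.86667
Total: L = L₁ + L₂ = 1.86957 + 2.86667 = 4.7362
W = L/λ = 4.7362/4.3 = 1.1014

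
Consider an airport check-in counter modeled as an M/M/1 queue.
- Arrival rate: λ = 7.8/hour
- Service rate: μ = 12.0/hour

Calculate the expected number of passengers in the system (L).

ρ = λ/μ = 7.8/12.0 = 0.6500
For M/M/1: L = λ/(μ-λ)
L = 7.8/(12.0-7.8) = 7.8/4.20
L = 1.8571 passengers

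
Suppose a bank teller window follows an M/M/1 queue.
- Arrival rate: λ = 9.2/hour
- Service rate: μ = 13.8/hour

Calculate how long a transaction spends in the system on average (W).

First, compute utilization: ρ = λ/μ = 9.2/13.8 = 0.6667
For M/M/1: W = 1/(μ-λ)
W = 1/(13.8-9.2) = 1/4.60
W = 0.2174 hours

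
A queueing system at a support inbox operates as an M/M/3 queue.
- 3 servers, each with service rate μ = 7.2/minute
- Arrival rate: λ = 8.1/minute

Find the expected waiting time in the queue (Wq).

Traffic intensity: ρ = λ/(cμ) = 8.1/(3×7.2) = 0.3750
Since ρ = 0.3750 < 1, system is stable.
Offered load a = λ/μ = cρ = 8.1/7.2 = 1.1250
P₀ = [ Σₙ₌₀^2 aⁿ/n! + a^3/(3!(1-ρ)) ]⁻¹
Σ = a^0/0! + a^1/1! + a^2/2! = 1.0000 + 1.1250 + 0.6328 = 2.7578
a^3/(3!(1-ρ)) = 1.4238/(6 × 0.6250) = 0.3797
P₀ = 1/(2.7578 + 0.3797) = 0.3187
Lq = P₀·a^3·ρ / (3!(1-ρ)²) = 0.3187 × 1.4238 × 0.3750 / (6 × 0.3906) = 0.07261
Wq = Lq/λ = 0.07261/8.1 = 0.008964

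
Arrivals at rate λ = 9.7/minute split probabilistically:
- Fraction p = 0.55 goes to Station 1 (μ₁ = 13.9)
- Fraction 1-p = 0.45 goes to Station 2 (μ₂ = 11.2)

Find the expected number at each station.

Effective rates: λ₁ = 9.7×0.55 = 5.335, λ₂ = 9.7×0.45 = 4.365
Station 1: ρ₁ = 5.335/13.9 = 0.38381, L₁ = ρ₁/(1-ρ₁) = 0.38381/(1-0.38381) = 0.6229
Station 2: ρ₂ = 4.365/11.2 = 0.38973, L₂ = ρ₂/(1-ρ₂) = 0.38973/(1-0.38973) = 0.6386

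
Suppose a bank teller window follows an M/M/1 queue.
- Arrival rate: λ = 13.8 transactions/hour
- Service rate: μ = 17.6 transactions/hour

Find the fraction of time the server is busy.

Server utilization: ρ = λ/μ
ρ = 13.8/17.6 = 0.7841
The server is busy 78.41% of the time.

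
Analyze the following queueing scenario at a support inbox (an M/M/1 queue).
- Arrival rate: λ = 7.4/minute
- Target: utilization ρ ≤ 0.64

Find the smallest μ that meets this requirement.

ρ = λ/μ, so μ = λ/ρ
μ ≥ 7.4/0.64 = 11.5625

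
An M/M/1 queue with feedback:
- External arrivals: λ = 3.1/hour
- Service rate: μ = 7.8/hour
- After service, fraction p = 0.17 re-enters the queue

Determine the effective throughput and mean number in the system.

Effective arrival rate: λ_eff = λ/(1-p) = 3.1/(1-0.17) = 3.1/0.83 = 3.73494
ρ = λ_eff/μ = 3.73494/7.8 = 0.47884
L = ρ/(1-ρ) = 0.47884/(1-0.47884) = 0.9188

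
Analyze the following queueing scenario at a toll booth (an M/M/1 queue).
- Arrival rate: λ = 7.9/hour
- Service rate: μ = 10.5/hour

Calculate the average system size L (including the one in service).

ρ = λ/μ = 7.9/10.5 = 0.7524
For M/M/1: L = λ/(μ-λ)
L = 7.9/(10.5-7.9) = 7.9/2.60
L = 3.0385 vehicles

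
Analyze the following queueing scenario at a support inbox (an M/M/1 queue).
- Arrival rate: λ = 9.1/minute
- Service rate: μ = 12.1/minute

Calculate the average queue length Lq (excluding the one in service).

ρ = λ/μ = 9.1/12.1 = 0.7521
For M/M/1: Lq = λ²/(μ(μ-λ))
Lq = 82.81/(12.1 × 3.00)
Lq = 2.2813 emails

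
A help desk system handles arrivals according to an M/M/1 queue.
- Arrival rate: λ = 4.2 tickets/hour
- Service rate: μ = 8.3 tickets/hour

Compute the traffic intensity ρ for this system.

Server utilization: ρ = λ/μ
ρ = 4.2/8.3 = 0.5060
The server is busy 50.60% of the time.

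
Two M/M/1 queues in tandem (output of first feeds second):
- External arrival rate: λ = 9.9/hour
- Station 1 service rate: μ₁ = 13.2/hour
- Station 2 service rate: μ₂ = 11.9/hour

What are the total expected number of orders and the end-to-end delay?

By Jackson's theorem, each station behaves as independent M/M/1.
Station 1: ρ₁ = 9.9/13.2 = 0.7500, L₁ = ρ₁/(1-ρ₁) = λ/(μ₁-λ) = 9.9/3.30 = 3.0000
Station 2: ρ₂ = 9.9/11.9 = 0.8319, L₂ = ρ₂/(1-ρ₂) = λ/(μ₂-λ) = 9.9/2.00 = 4.9500
Total: L = L₁ + L₂ = 3.0000 + 4.9500 = 7.9500
W = L/λ = 7.9500/9.9 = 0.8030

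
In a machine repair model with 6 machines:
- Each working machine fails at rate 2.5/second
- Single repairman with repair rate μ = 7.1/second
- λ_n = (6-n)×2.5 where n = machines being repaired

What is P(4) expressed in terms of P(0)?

P(4)/P(0) = ∏_{i=0}^{4-1} λ_i/μ_{i+1}
= (6-0)×2.5/7.1 × (6-1)×2.5/7.1 × (6-2)×2.5/7.1 × (6-3)×2.5/7.1
= 5.5339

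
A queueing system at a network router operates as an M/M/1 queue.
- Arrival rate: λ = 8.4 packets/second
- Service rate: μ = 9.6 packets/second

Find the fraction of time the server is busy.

Server utilization: ρ = λ/μ
ρ = 8.4/9.6 = 0.8750
The server is busy 87.50% of the time.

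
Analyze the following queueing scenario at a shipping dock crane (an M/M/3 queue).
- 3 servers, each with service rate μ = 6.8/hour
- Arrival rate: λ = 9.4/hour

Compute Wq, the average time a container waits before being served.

Traffic intensity: ρ = λ/(cμ) = 9.4/(3×6.8) = 0.4608
Since ρ = 0.4608 < 1, system is stable.
Offered load a = λ/μ = cρ = 9.4/6.8 = 1.3824
P₀ = [ Σₙ₌₀^2 aⁿ/n! + a^3/(3!(1-ρ)) ]⁻¹
Σ = a^0/0! + a^1/1! + a^2/2! = 1.0000 + 1.3824 + 0.9554 = 3.3378
a^3/(3!(1-ρ)) = 2.6415/(6 × 0.5392) = 0.8165
P₀ = 1/(3.3378 + 0.8165) = 0.2407
Lq = P₀·a^3·ρ / (3!(1-ρ)²) = 0.24072 × 2.6415 × 0.46078 / (6 × 0.29075) = 0.1680
Wq = Lq/λ = 0.1680/9.4 = 0.01787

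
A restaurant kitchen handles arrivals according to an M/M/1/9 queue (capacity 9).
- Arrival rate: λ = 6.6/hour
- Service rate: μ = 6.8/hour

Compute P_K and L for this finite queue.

ρ = λ/μ = 6.6/6.8 = 0.97059
P₀ = (1-ρ)/(1-ρ^(K+1)) = (1-0.97059)/(1-0.97059^10) = 0.029410/0.25808 = 0.1140
P_K = P₀×ρ^K = 0.11396 × 0.97059^9 = 0.11396 × 0.76440 = 0.08711
Blocking probability P_9 = 0.08711 (8.71%)
L = ρ[1 - (K+1)ρ^K + Kρ^(K+1)] / [(1-ρ)(1-ρ^(K+1))]
L = 0.97059 × (1 - 10×0.7644029 + 9×0.7419218) / ((1 - 0.97059) × (1 - 0.7419218)) = 4.2541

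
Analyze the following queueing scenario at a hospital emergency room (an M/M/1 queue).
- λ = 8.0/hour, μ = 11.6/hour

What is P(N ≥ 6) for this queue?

ρ = λ/μ = 8.0/11.6 = 0.6897
P(N ≥ n) = ρⁿ
P(N ≥ 6) = 0.6897^6
P(N ≥ 6) = 0.1076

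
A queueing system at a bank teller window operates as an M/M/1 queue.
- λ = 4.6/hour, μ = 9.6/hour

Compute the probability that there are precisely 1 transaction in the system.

ρ = λ/μ = 4.6/9.6 = 0.4792
P(n) = (1-ρ)ρⁿ
P(1) = (1-0.4792) × 0.4792^1
P(1) = 0.5208 × 0.4792
P(1) = 0.2496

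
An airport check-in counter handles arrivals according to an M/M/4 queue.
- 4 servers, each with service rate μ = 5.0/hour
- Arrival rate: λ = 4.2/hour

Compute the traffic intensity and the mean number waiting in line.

Traffic intensity: ρ = λ/(cμ) = 4.2/(4×5.0) = 0.2100
Since ρ = 0.2100 < 1, system is stable.
Offered load a = λ/μ = cρ = 4.2/5.0 = 0.8400
P₀ = [ Σₙ₌₀^3 aⁿ/n! + a^4/(4!(1-ρ)) ]⁻¹
Σ = a^0/0! + a^1/1! + a^2/2! + a^3/3! = 1.0000 + 0.8400 + 0.3528 + 0.09878 = 2.2916
a^4/(4!(1-ρ)) = 0.4979/(24 × 0.7900) = 0.02626
P₀ = 1/(2.2916 + 0.02626) = 0.4314
Lq = P₀·a^4·ρ / (4!(1-ρ)²) = 0.43144 × 0.49787 × 0.21000 / (24 × 0.62410) = 0.003012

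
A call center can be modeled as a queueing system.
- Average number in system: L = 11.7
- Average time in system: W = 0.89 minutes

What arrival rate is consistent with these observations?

Little's Law: L = λW, so λ = L/W
λ = 11.7/0.89 = 13.1461 calls/minute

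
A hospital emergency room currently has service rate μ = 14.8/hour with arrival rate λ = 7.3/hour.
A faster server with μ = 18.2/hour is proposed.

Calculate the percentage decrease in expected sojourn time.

System 1: ρ₁ = 7.3/14.8 = 0.4932, W₁ = 1/(14.8-7.3) = 0.13333
System 2: ρ₂ = 7.3/18.2 = 0.4011, W₂ = 1/(18.2-7.3) = 0.091743
Improvement: (W₁-W₂)/W₁ = (0.13333-0.091743)/0.13333 = 31.19%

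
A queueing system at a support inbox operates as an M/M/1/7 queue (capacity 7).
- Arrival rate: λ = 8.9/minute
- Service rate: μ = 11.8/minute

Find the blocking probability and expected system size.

ρ = λ/μ = 8.9/11.8 = 0.75424
P₀ = (1-ρ)/(1-ρ^(K+1)) = (1-0.75424)/(1-0.75424^8) = 0.2458/0.8953 = 0.2745
P_K = P₀×ρ^K = 0.27451 × 0.75424^7 = 0.27451 × 0.13886 = 0.03812
Blocking probability P_7 = 0.03812 (3.81%)
L = ρ[1 - (K+1)ρ^K + Kρ^(K+1)] / [(1-ρ)(1-ρ^(K+1))]
L = 0.75424 × (1 - 8×0.138857 + 7×0.104731) / ((1 - 0.75424) × (1 - 0.104731)) = 2.1331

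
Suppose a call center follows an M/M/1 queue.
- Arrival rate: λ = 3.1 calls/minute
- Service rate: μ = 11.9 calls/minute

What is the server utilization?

Server utilization: ρ = λ/μ
ρ = 3.1/11.9 = 0.2605
The server is busy 26.05% of the time.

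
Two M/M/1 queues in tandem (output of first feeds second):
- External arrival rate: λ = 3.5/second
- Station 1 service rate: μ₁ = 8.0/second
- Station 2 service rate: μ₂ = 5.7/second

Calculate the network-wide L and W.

By Jackson's theorem, each station behaves as independent M/M/1.
Station 1: ρ₁ = 3.5/8.0 = 0.4375, L₁ = ρ₁/(1-ρ₁) = λ/(μ₁-λ) = 3.5/4.50 = 0.7778
Station 2: ρ₂ = 3.5/5.7 = 0.6140, L₂ = ρ₂/(1-ρ₂) = λ/(μ₂-λ) = 3.5/2.20 = 1.5909
Total: L = L₁ + L₂ = 0.7778 + 1.5909 = 2.3687
W = L/λ = 2.3687/3.5 = 0.6768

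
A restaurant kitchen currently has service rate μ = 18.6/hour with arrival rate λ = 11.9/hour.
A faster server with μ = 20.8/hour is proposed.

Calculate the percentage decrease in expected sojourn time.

System 1: ρ₁ = 11.9/18.6 = 0.6398, W₁ = 1/(18.6-11.9) = 0.1493
System 2: ρ₂ = 11.9/20.8 = 0.5721, W₂ = 1/(20.8-11.9) = 0.1124
Improvement: (W₁-W₂)/W₁ = (0.1493-0.1124)/0.1493 = 24.72%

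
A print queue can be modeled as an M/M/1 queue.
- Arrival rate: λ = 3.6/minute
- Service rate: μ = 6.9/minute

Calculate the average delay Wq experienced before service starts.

First, compute utilization: ρ = λ/μ = 3.6/6.9 = 0.5217
For M/M/1: Wq = λ/(μ(μ-λ))
Wq = 3.6/(6.9 × (6.9-3.6))
Wq = 3.6/(6.9 × 3.30)
Wq = 0.1581 minutes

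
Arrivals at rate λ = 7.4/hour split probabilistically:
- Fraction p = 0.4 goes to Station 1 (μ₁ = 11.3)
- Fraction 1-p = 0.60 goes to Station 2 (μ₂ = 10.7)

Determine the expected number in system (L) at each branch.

Effective rates: λ₁ = 7.4×0.4 = 2.96, λ₂ = 7.4×0.60 = 4.44
Station 1: ρ₁ = 2.96/11.3 = 0.26195, L₁ = ρ₁/(1-ρ₁) = 0.26195/(1-0.26195) = 0.3549
Station 2: ρ₂ = 4.44/10.7 = 0.41495, L₂ = ρ₂/(1-ρ₂) = 0.41495/(1-0.41495) = 0.7093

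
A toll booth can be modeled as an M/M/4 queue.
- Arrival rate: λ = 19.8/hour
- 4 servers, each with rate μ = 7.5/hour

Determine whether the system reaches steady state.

Stability requires ρ = λ/(cμ) < 1
ρ = 19.8/(4 × 7.5) = 19.8/30.00 = 0.6600
Since 0.6600 < 1, the system is STABLE.
The servers are busy 66.00% of the time.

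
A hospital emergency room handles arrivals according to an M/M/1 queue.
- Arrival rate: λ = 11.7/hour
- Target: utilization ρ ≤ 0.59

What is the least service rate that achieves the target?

ρ = λ/μ, so μ = λ/ρ
μ ≥ 11.7/0.59 = 19.8305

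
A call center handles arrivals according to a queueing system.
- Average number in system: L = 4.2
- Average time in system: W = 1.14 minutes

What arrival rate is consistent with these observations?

Little's Law: L = λW, so λ = L/W
λ = 4.2/1.14 = 3.6842 calls/minute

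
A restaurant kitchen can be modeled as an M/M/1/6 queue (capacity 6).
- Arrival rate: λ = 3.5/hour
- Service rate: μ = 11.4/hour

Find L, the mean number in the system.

ρ = λ/μ = 3.5/11.4 = 0.30702
P₀ = (1-ρ)/(1-ρ^(K+1)) = (1-0.30702)/(1-0.30702^7) = 0.6930/0.9997 = 0.6932
P_K = P₀×ρ^K = 0.69316 × 0.30702^6 = 0.69316 × 0.00083753 = 0.0005805
L = ρ[1 - (K+1)ρ^K + Kρ^(K+1)] / [(1-ρ)(1-ρ^(K+1))]
L = 0.30702 × (1 - 7×0.0008375 + 6×0.0002571) / ((1 - 0.30702) × (1 - 0.0002571)) = 0.4412 orders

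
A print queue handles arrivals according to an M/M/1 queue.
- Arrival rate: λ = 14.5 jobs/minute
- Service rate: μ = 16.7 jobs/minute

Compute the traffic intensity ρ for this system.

Server utilization: ρ = λ/μ
ρ = 14.5/16.7 = 0.8683
The server is busy 86.83% of the time.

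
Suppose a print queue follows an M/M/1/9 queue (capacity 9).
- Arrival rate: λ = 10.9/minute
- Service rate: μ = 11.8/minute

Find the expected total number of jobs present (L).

ρ = λ/μ = 10.9/11.8 = 0.92373
P₀ = (1-ρ)/(1-ρ^(K+1)) = (1-0.92373)/(1-0.92373^10) = 0.07627/0.5477 = 0.1393
P_K = P₀×ρ^K = 0.13926 × 0.92373^9 = 0.13926 × 0.48967 = 0.06819
L = ρ[1 - (K+1)ρ^K + Kρ^(K+1)] / [(1-ρ)(1-ρ^(K+1))]
L = 0.92373 × (1 - 10×0.4896722 + 9×0.4523249) / ((1 - 0.92373) × (1 - 0.4523249)) = 3.8523 jobs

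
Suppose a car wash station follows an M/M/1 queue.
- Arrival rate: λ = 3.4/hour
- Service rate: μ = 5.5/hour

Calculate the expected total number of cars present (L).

ρ = λ/μ = 3.4/5.5 = 0.6182
For M/M/1: L = λ/(μ-λ)
L = 3.4/(5.5-3.4) = 3.4/2.10
L = 1.6190 cars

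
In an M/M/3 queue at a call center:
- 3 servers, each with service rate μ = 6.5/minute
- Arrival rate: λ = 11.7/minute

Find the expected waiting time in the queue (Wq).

Traffic intensity: ρ = λ/(cμ) = 11.7/(3×6.5) = 0.6000
Since ρ = 0.6000 < 1, system is stable.
Offered load a = λ/μ = cρ = 11.7/6.5 = 1.8000
P₀ = [ Σₙ₌₀^2 aⁿ/n! + a^3/(3!(1-ρ)) ]⁻¹
Σ = a^0/0! + a^1/1! + a^2/2! = 1.0000 + 1.8000 + 1.6200 = 4.4200
a^3/(3!(1-ρ)) = 5.8320/(6 × 0.4000) = 2.4300
P₀ = 1/(4.4200 + 2.4300) = 0.1460
Lq = P₀·a^3·ρ / (3!(1-ρ)²) = 0.14599 × 5.8320 × 0.60000 / (6 × 0.16000) = 0.5321
Wq = Lq/λ = 0.5321/11.7 = 0.04548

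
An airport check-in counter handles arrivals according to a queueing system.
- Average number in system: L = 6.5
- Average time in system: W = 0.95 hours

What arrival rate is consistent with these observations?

Little's Law: L = λW, so λ = L/W
λ = 6.5/0.95 = 6.8421 passengers/hour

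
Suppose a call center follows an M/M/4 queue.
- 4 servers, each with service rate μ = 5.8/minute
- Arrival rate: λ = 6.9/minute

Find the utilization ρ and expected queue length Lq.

Traffic intensity: ρ = λ/(cμ) = 6.9/(4×5.8) = 0.2974
Since ρ = 0.2974 < 1, system is stable.
Offered load a = λ/μ = cρ = 6.9/5.8 = 1.1897
P₀ = [ Σₙ₌₀^3 aⁿ/n! + a^4/(4!(1-ρ)) ]⁻¹
Σ = a^0/0! + a^1/1! + a^2/2! + a^3/3! = 1.0000 + 1.1897 + 0.7076 + 0.2806 = 3.1779
a^4/(4!(1-ρ)) = 2.0030/(24 × 0.7026) = 0.1188
P₀ = 1/(3.1779 + 0.1188) = 0.3033
Lq = P₀·a^4·ρ / (4!(1-ρ)²) = 0.3033 × 2.0030 × 0.2974 / (24 × 0.4936) = 0.01525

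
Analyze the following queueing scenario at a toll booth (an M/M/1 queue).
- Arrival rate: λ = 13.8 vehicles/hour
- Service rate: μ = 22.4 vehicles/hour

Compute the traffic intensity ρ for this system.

Server utilization: ρ = λ/μ
ρ = 13.8/22.4 = 0.6161
The server is busy 61.61% of the time.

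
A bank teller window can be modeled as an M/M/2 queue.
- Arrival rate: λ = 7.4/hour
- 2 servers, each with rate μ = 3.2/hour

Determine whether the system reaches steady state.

Stability requires ρ = λ/(cμ) < 1
ρ = 7.4/(2 × 3.2) = 7.4/6.40 = 1.1562
Since 1.1562 ≥ 1, the system is UNSTABLE.
Need c > λ/μ = 7.4/3.2 = 2.31.
Minimum servers needed: c = 3.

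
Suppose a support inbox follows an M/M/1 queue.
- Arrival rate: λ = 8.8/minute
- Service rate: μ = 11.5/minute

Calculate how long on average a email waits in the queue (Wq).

First, compute utilization: ρ = λ/μ = 8.8/11.5 = 0.7652
For M/M/1: Wq = λ/(μ(μ-λ))
Wq = 8.8/(11.5 × (11.5-8.8))
Wq = 8.8/(11.5 × 2.70)
Wq = 0.2834 minutes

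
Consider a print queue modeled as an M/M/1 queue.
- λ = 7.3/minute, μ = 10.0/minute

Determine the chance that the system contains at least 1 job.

ρ = λ/μ = 7.3/10.0 = 0.7300
P(N ≥ n) = ρⁿ
P(N ≥ 1) = 0.7300^1
P(N ≥ 1) = 0.7300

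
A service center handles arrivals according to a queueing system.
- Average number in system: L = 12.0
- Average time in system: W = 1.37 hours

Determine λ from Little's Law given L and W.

Little's Law: L = λW, so λ = L/W
λ = 12.0/1.37 = 8.7591 customers/hour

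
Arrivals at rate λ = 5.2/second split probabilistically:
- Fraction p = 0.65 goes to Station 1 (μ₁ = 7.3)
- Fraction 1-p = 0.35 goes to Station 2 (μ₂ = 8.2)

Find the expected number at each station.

Effective rates: λ₁ = 5.2×0.65 = 3.38, λ₂ = 5.2×0.35 = 1.82
Station 1: ρ₁ = 3.38/7.3 = 0.4630, L₁ = ρ₁/(1-ρ₁) = 0.4630/(1-0.4630) = 0.8622
Station 2: ρ₂ = 1.82/8.2 = 0.2220, L₂ = ρ₂/(1-ρ₂) = 0.2220/(1-0.2220) = 0.2853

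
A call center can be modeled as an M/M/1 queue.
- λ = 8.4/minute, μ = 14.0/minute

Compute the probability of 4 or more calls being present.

ρ = λ/μ = 8.4/14.0 = 0.6000
P(N ≥ n) = ρⁿ
P(N ≥ 4) = 0.6000^4
P(N ≥ 4) = 0.1296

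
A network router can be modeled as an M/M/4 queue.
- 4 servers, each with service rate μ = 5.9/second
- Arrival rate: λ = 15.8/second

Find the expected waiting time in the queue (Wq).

Traffic intensity: ρ = λ/(cμ) = 15.8/(4×5.9) = 0.6695
Since ρ = 0.6695 < 1, system is stable.
Offered load a = λ/μ = cρ = 15.8/5.9 = 2.6780
P₀ = [ Σₙ₌₀^3 aⁿ/n! + a^4/(4!(1-ρ)) ]⁻¹
Σ = a^0/0! + a^1/1! + a^2/2! + a^3/3! = 1.0000 + 2.6780 + 3.5858 + 3.2008 = 10.4646
a^4/(4!(1-ρ)) = 51.4304/(24 × 0.330508) = 6.4838
P₀ = 1/(10.4646 + 6.4838) = 0.05900
Lq = P₀·a^4·ρ / (4!(1-ρ)²) = 0.059003 × 51.4304 × 0.66949 / (24 × 0.10924) = 0.7749
Wq = Lq/λ = 0.77493/15.8 = 0.04905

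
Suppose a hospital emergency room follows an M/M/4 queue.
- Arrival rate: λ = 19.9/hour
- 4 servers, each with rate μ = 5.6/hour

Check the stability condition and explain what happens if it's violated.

Stability requires ρ = λ/(cμ) < 1
ρ = 19.9/(4 × 5.6) = 19.9/22.40 = 0.8884
Since 0.8884 < 1, the system is STABLE.
The servers are busy 88.84% of the time.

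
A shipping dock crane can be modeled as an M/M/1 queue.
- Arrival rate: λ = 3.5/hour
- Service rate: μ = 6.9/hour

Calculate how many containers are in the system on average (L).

ρ = λ/μ = 3.5/6.9 = 0.5072
For M/M/1: L = λ/(μ-λ)
L = 3.5/(6.9-3.5) = 3.5/3.40
L = 1.0294 containers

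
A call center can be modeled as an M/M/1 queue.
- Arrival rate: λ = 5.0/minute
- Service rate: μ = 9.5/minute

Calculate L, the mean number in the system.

ρ = λ/μ = 5.0/9.5 = 0.5263
For M/M/1: L = λ/(μ-λ)
L = 5.0/(9.5-5.0) = 5.0/4.50
L = 1.1111 calls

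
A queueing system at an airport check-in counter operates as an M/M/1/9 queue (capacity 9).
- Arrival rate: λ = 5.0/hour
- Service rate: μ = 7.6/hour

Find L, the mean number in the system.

ρ = λ/μ = 5.0/7.6 = 0.657895
P₀ = (1-ρ)/(1-ρ^(K+1)) = (1-0.657895)/(1-0.657895^10) = 0.3421/0.9848 = 0.3474
P_K = P₀×ρ^K = 0.3474 × 0.657895^9 = 0.3474 × 0.02309 = 0.008021
L = ρ[1 - (K+1)ρ^K + Kρ^(K+1)] / [(1-ρ)(1-ρ^(K+1))]
L = 0.657895 × (1 - 10×0.02309 + 9×0.01519) / ((1 - 0.657895) × (1 - 0.01519)) = 1.7688 passengers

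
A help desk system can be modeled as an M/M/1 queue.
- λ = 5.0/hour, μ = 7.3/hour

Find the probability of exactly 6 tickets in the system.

ρ = λ/μ = 5.0/7.3 = 0.68493
P(n) = (1-ρ)ρⁿ
P(6) = (1-0.68493) × 0.68493^6
P(6) = 0.31507 × 0.10325
P(6) = 0.03253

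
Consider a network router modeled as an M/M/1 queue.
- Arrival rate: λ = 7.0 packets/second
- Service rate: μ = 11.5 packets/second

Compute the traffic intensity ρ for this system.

Server utilization: ρ = λ/μ
ρ = 7.0/11.5 = 0.6087
The server is busy 60.87% of the time.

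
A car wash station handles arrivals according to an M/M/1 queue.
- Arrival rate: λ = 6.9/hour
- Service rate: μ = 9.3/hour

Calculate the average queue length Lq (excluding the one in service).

ρ = λ/μ = 6.9/9.3 = 0.7419
For M/M/1: Lq = λ²/(μ(μ-λ))
Lq = 47.61/(9.3 × 2.40)
Lq = 2.1331 cars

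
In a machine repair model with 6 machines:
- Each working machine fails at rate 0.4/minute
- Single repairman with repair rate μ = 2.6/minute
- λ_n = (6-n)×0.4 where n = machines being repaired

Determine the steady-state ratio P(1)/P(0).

P(1)/P(0) = ∏_{i=0}^{1-1} λ_i/μ_{i+1}
= (6-0)×0.4/2.6
= 0.9231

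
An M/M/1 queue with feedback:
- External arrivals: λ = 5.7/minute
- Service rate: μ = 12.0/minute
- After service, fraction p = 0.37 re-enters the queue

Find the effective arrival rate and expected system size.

Effective arrival rate: λ_eff = λ/(1-p) = 5.7/(1-0.37) = 5.7/0.63 = 9.0476
ρ = λ_eff/μ = 9.0476/12.0 = 0.75397
L = ρ/(1-ρ) = 0.75397/(1-0.75397) = 3.0645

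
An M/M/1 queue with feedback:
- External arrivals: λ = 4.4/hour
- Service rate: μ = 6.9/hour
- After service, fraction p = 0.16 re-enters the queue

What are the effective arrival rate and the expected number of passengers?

Effective arrival rate: λ_eff = λ/(1-p) = 4.4/(1-0.16) = 4.4/0.84 = 5.238095
ρ = λ_eff/μ = 5.238095/6.9 = 0.759144
L = ρ/(1-ρ) = 0.759144/(1-0.759144) = 3.1519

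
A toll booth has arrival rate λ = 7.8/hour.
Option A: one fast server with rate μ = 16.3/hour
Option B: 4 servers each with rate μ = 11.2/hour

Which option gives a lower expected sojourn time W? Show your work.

Option A: single server μ = 16.3 (M/M/1)
  ρ_A = 7.8/16.3 = 0.4785
  W_A = 1/(μ-λ) = 1/(16.3-7.8) = 1/8.50 = 0.1176

Option B: 4 servers μ = 11.2 (M/M/4)
  ρ_B = λ/(cμ) = 7.8/(4×11.2) = 0.1741
  Offered load a = λ/μ = cρ = 7.8/11.2 = 0.6964
  P₀ = [ Σₙ₌₀^3 aⁿ/n! + a^4/(4!(1-ρ)) ]⁻¹
  Σ = a^0/0! + a^1/1! + a^2/2! + a^3/3! = 1.0000 + 0.6964 + 0.2425 + 0.05630 = 1.9952
  a^4/(4!(1-ρ)) = 0.2352/(24 × 0.8259) = 0.01187
  P₀ = 1/(1.9952 + 0.01187) = 0.4982
  Lq = P₀·a^4·ρ / (4!(1-ρ)²) = 0.49823 × 0.23524 × 0.17411 / (24 × 0.68210) = 0.001247
  Wq_B = Lq/λ = 0.0012465/7.8 = 0.0001598
  W_B = Wq_B + 1/μ = 0.0001598 + 0.08929 = 0.08945

Since W_B = 0.08945 < W_A = 0.1176, Option B (multiple servers) has the shorter time in system.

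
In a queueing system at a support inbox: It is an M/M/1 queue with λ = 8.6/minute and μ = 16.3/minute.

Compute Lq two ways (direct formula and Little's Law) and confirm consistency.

Method 1 (direct): Lq = λ²/(μ(μ-λ)) = 73.96/(16.3 × 7.70) = 0.5893

Method 2 (Little's Law):
W = 1/(μ-λ) = 1/7.70 = 0.12987
Wq = W - 1/μ = 0.12987 - 0.061350 = 0.06852
Lq = λWq = 8.6 × 0.06852 = 0.5893 ✔ (matches Method 1)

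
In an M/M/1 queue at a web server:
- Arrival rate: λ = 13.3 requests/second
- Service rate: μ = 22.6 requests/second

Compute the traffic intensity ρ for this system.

Server utilization: ρ = λ/μ
ρ = 13.3/22.6 = 0.5885
The server is busy 58.85% of the time.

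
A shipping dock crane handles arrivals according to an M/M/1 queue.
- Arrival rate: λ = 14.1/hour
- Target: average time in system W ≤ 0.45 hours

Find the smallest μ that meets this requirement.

For M/M/1: W = 1/(μ-λ)
Need W ≤ 0.45, so 1/(μ-λ) ≤ 0.45
μ - λ ≥ 1/0.45 = 2.2222
μ ≥ 14.1 + 2.2222 = 16.3222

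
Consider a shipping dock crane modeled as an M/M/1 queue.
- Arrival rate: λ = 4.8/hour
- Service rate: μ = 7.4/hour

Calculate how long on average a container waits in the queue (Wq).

First, compute utilization: ρ = λ/μ = 4.8/7.4 = 0.6486
For M/M/1: Wq = λ/(μ(μ-λ))
Wq = 4.8/(7.4 × (7.4-4.8))
Wq = 4.8/(7.4 × 2.60)
Wq = 0.2495 hours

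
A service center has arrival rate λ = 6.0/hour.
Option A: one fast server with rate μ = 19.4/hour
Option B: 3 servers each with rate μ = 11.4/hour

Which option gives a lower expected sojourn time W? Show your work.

Option A: single server μ = 19.4 (M/M/1)
  ρ_A = 6.0/19.4 = 0.3093
  W_A = 1/(μ-λ) = 1/(19.4-6.0) = 1/13.40 = 0.07463

Option B: 3 servers μ = 11.4 (M/M/3)
  ρ_B = λ/(cμ) = 6.0/(3×11.4) = 0.1754
  Offered load a = λ/μ = cρ = 6.0/11.4 = 0.5263
  P₀ = [ Σₙ₌₀^2 aⁿ/n! + a^3/(3!(1-ρ)) ]⁻¹
  Σ = a^0/0! + a^1/1! + a^2/2! = 1.0000 + 0.5263 + 0.1385 = 1.6648
  a^3/(3!(1-ρ)) = 0.1458/(6 × 0.8246) = 0.02947
  P₀ = 1/(1.6648 + 0.02947) = 0.5902
  Lq = P₀·a^3·ρ / (3!(1-ρ)²) = 0.59022 × 0.14579 × 0.17544 / (6 × 0.67990) = 0.003701
  Wq_B = Lq/λ = 0.003701/6.0 = 0.0006168
  W_B = Wq_B + 1/μ = 0.0006168 + 0.08772 = 0.08834

Since W_A = 0.07463 < W_B = 0.08834, Option A (single fast server) has the shorter time in system.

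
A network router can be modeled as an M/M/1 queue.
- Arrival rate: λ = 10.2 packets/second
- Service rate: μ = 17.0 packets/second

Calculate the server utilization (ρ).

Server utilization: ρ = λ/μ
ρ = 10.2/17.0 = 0.6000
The server is busy 60.00% of the time.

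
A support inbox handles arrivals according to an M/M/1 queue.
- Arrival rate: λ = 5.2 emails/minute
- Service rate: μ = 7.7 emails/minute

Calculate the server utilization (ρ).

Server utilization: ρ = λ/μ
ρ = 5.2/7.7 = 0.6753
The server is busy 67.53% of the time.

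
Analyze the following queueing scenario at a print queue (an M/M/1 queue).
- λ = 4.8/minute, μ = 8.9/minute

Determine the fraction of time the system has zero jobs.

ρ = λ/μ = 4.8/8.9 = 0.5393
P(0) = 1 - ρ = 1 - 0.5393 = 0.4607
The server is idle 46.07% of the time.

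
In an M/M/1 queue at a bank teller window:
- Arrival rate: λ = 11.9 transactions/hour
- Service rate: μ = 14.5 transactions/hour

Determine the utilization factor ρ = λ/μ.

Server utilization: ρ = λ/μ
ρ = 11.9/14.5 = 0.8207
The server is busy 82.07% of the time.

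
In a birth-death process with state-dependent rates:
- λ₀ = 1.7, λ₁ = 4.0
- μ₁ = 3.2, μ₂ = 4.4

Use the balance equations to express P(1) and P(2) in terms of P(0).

Balance equations:
State 0: λ₀P₀ = μ₁P₁ → P₁ = (λ₀/μ₁)P₀ = (1.7/3.2)P₀ = 0.5312P₀
State 1: P₂ = (λ₀λ₁)/(μ₁μ₂)P₀ = (1.7×4.0)/(3.2×4.4)P₀ = 0.4830P₀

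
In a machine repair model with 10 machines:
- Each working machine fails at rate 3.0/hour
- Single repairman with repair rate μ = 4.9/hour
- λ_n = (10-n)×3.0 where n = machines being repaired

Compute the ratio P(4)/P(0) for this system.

P(4)/P(0) = ∏_{i=0}^{4-1} λ_i/μ_{i+1}
= (10-0)×3.0/4.9 × (10-1)×3.0/4.9 × (10-2)×3.0/4.9 × (10-3)×3.0/4.9
= 708.1597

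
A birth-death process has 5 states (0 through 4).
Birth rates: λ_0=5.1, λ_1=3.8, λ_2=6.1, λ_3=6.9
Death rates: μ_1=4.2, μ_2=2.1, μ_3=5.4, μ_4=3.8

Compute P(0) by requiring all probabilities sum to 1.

Ratios P(n)/P(0) = (λ₀···λₙ₋₁)/(μ₁···μₙ):
P(1)/P(0) = (5.1)/(4.2) = 1.2143
P(2)/P(0) = (5.1×3.8)/(4.2×2.1) = 2.1973
P(3)/P(0) = (5.1×3.8×6.1)/(4.2×2.1×5.4) = 2.4821
P(4)/P(0) = (5.1×3.8×6.1×6.9)/(4.2×2.1×5.4×3.8) = 4.5070

Normalization: ∑ P(n) = 1
P(0) × (1.0000 + 1.2143 + 2.1973 + 2.4821 + 4.5070) = 1
P(0) × 11.4007 = 1
P(0) = 1/11.4007 = 0.08771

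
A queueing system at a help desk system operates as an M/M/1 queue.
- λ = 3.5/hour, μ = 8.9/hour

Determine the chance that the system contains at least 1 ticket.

ρ = λ/μ = 3.5/8.9 = 0.3933
P(N ≥ n) = ρⁿ
P(N ≥ 1) = 0.3933^1
P(N ≥ 1) = 0.3933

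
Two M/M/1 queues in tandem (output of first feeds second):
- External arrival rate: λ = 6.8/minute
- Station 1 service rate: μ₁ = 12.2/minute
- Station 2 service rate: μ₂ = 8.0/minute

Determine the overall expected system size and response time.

By Jackson's theorem, each station behaves as independent M/M/1.
Station 1: ρ₁ = 6.8/12.2 = 0.5574, L₁ = ρ₁/(1-ρ₁) = λ/(μ₁-λ) = 6.8/5.40 = 1.25926
Station 2: ρ₂ = 6.8/8.0 = 0.8500, L₂ = ρ₂/(1-ρ₂) = λ/(μ₂-λ) = 6.8/1.20 = 5.66667
Total: L = L₁ + L₂ = 1.25926 + 5.66667 = 6.9259
W = L/λ = 6.9259/6.8 = 1.0185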